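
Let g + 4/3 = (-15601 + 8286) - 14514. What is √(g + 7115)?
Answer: I*√132438/3 ≈ 121.31*I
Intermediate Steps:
g = -65491/3 (g = -4/3 + ((-15601 + 8286) - 14514) = -4/3 + (-7315 - 14514) = -4/3 - 21829 = -65491/3 ≈ -21830.)
√(g + 7115) = √(-65491/3 + 7115) = √(-44146/3) = I*√132438/3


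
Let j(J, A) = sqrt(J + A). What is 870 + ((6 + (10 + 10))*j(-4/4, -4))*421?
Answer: 870 + 10946*I*sqrt(5) ≈ 870.0 + 24476.0*I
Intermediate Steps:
j(J, A) = sqrt(A + J)
870 + ((6 + (10 + 10))*j(-4/4, -4))*421 = 870 + ((6 + (10 + 10))*sqrt(-4 - 4/4))*421 = 870 + ((6 + 20)*sqrt(-4 - 4*1/4))*421 = 870 + (26*sqrt(-4 - 1))*421 = 870 + (26*sqrt(-5))*421 = 870 + (26*(I*sqrt(5)))*421 = 870 + (26*I*sqrt(5))*421 = 870 + 10946*I*sqrt(5)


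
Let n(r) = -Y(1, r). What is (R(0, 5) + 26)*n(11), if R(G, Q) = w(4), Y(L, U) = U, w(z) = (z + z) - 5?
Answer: -319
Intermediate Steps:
w(z) = -5 + 2*z (w(z) = 2*z - 5 = -5 + 2*z)
n(r) = -r
R(G, Q) = 3 (R(G, Q) = -5 + 2*4 = -5 + 8 = 3)
(R(0, 5) + 26)*n(11) = (3 + 26)*(-1*11) = 29*(-11) = -319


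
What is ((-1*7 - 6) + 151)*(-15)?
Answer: -2070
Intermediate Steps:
((-1*7 - 6) + 151)*(-15) = ((-7 - 6) + 151)*(-15) = (-13 + 151)*(-15) = 138*(-15) = -2070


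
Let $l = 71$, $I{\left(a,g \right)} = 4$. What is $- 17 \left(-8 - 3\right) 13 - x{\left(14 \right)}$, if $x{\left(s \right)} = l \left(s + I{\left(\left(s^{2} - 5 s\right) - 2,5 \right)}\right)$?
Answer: $1153$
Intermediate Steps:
$x{\left(s \right)} = 284 + 71 s$ ($x{\left(s \right)} = 71 \left(s + 4\right) = 71 \left(4 + s\right) = 284 + 71 s$)
$- 17 \left(-8 - 3\right) 13 - x{\left(14 \right)} = - 17 \left(-8 - 3\right) 13 - \left(284 + 71 \cdot 14\right) = \left(-17\right) \left(-11\right) 13 - \left(284 + 994\right) = 187 \cdot 13 - 1278 = 2431 - 1278 = 1153$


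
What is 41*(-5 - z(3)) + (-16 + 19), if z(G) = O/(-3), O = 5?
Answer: -401/3 ≈ -133.67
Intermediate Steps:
z(G) = -5/3 (z(G) = 5/(-3) = 5*(-⅓) = -5/3)
41*(-5 - z(3)) + (-16 + 19) = 41*(-5 - 1*(-5/3)) + (-16 + 19) = 41*(-5 + 5/3) + 3 = 41*(-10/3) + 3 = -410/3 + 3 = -401/3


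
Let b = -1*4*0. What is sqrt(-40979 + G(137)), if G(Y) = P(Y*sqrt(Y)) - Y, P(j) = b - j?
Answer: sqrt(-41116 - 137*sqrt(137)) ≈ 206.69*I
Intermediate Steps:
b = 0 (b = -4*0 = 0)
P(j) = -j (P(j) = 0 - j = -j)
G(Y) = -Y - Y**(3/2) (G(Y) = -Y*sqrt(Y) - Y = -Y**(3/2) - Y = -Y - Y**(3/2))
sqrt(-40979 + G(137)) = sqrt(-40979 + (-1*137 - 137**(3/2))) = sqrt(-40979 + (-137 - 137*sqrt(137))) = sqrt(-41116 - 137*sqrt(137))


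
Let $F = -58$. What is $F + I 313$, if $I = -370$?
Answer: $-115868$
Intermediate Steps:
$F + I 313 = -58 - 115810 = -115868$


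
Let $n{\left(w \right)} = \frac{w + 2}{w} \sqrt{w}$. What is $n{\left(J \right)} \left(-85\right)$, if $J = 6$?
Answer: $- \frac{340 \sqrt{6}}{3} \approx -277.61$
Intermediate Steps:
$n{\left(w \right)} = \frac{2 + w}{\sqrt{w}}$ ($n{\left(w \right)} = \frac{2 + w}{w} \sqrt{w} = \frac{2 + w}{\sqrt{w}}$)
$n{\left(J \right)} \left(-85\right) = \frac{2 + 6}{\sqrt{6}} \left(-85\right) = \frac{\sqrt{6}}{6} \cdot 8 \left(-85\right) = \frac{4 \sqrt{6}}{3} \left(-85\right) = - \frac{340 \sqrt{6}}{3}$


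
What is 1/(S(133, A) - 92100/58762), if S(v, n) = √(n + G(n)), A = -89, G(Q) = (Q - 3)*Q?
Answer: 1352995050/6989285758439 + 863243161*√8099/6989285758439 ≈ 0.011309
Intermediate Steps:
G(Q) = Q*(-3 + Q) (G(Q) = (-3 + Q)*Q = Q*(-3 + Q))
S(v, n) = √(n + n*(-3 + n))
1/(S(133, A) - 92100/58762) = 1/(√(-89*(-2 - 89)) - 92100/58762) = 1/(√(-89*(-91)) - 92100*1/58762) = 1/(√8099 - 46050/29381) = 1/(-46050/29381 + √8099)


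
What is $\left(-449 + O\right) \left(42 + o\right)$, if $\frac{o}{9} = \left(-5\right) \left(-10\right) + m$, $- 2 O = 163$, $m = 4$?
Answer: $-280104$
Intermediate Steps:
$O = - \frac{163}{2}$ ($O = \left(- \frac{1}{2}\right) 163 = - \frac{163}{2} \approx -81.5$)
$o = 486$ ($o = 9 \left(\left(-5\right) \left(-10\right) + 4\right) = 9 \left(50 + 4\right) = 9 \cdot 54 = 486$)
$\left(-449 + O\right) \left(42 + o\right) = \left(-449 - \frac{163}{2}\right) \left(42 + 486\right) = \left(- \frac{1061}{2}\right) 528 = -280104$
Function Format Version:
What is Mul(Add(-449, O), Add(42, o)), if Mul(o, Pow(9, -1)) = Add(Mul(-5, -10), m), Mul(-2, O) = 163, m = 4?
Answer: -280104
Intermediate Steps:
O = Rational(-163, 2) (O = Mul(Rational(-1, 2), 163) = Rational(-163, 2) ≈ -81.500)
o = 486 (o = Mul(9, Add(Mul(-5, -10), 4)) = Mul(9, Add(50, 4)) = Mul(9, 54) = 486)
Mul(Add(-449, O), Add(42, o)) = Mul(Add(-449, Rational(-163, 2)), Add(42, 486)) = Mul(Rational(-1061, 2), 528) = -280104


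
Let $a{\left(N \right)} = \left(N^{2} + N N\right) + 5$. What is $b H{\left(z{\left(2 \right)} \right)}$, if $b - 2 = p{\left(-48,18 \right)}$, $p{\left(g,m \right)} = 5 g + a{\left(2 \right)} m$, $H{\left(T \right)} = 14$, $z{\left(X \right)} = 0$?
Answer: $-56$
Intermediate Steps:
$a{\left(N \right)} = 5 + 2 N^{2}$ ($a{\left(N \right)} = \left(N^{2} + N^{2}\right) + 5 = 2 N^{2} + 5 = 5 + 2 N^{2}$)
$p{\left(g,m \right)} = 5 g + 13 m$ ($p{\left(g,m \right)} = 5 g + \left(5 + 2 \cdot 2^{2}\right) m = 5 g + \left(5 + 2 \cdot 4\right) m = 5 g + \left(5 + 8\right) m = 5 g + 13 m$)
$b = -4$ ($b = 2 + \left(5 \left(-48\right) + 13 \cdot 18\right) = 2 + \left(-240 + 234\right) = 2 - 6 = -4$)
$b H{\left(z{\left(2 \right)} \right)} = \left(-4\right) 14 = -56$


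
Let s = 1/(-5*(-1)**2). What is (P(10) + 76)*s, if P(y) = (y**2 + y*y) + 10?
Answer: -286/5 ≈ -57.200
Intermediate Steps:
P(y) = 10 + 2*y**2 (P(y) = (y**2 + y**2) + 10 = 2*y**2 + 10 = 10 + 2*y**2)
s = -1/5 (s = 1/(-5*1) = 1/(-5) = -1/5 ≈ -0.20000)
(P(10) + 76)*s = ((10 + 2*10**2) + 76)*(-1/5) = ((10 + 2*100) + 76)*(-1/5) = ((10 + 200) + 76)*(-1/5) = (210 + 76)*(-1/5) = 286*(-1/5) = -286/5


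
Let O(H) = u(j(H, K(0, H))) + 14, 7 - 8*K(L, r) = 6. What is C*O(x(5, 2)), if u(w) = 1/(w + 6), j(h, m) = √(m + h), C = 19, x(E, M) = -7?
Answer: 92150/343 - 38*I*√110/343 ≈ 268.66 - 1.1619*I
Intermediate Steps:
K(L, r) = ⅛ (K(L, r) = 7/8 - ⅛*6 = 7/8 - ¾ = ⅛)
j(h, m) = √(h + m)
u(w) = 1/(6 + w)
O(H) = 14 + 1/(6 + √(⅛ + H)) (O(H) = 1/(6 + √(H + ⅛)) + 14 = 1/(6 + √(⅛ + H)) + 14 = 14 + 1/(6 + √(⅛ + H)))
C*O(x(5, 2)) = 19*(14 + 1/(6 + √(⅛ - 7))) = 19*(14 + 1/(6 + √(-55/8))) = 19*(14 + 1/(6 + I*√110/4)) = 266 + 19/(6 + I*√110/4)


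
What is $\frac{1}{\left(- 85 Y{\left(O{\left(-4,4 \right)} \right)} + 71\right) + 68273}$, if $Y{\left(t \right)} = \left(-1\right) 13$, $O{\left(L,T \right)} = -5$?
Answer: $\frac{1}{69449} \approx 1.4399 \cdot 10^{-5}$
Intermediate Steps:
$Y{\left(t \right)} = -13$
$\frac{1}{\left(- 85 Y{\left(O{\left(-4,4 \right)} \right)} + 71\right) + 68273} = \frac{1}{\left(\left(-85\right) \left(-13\right) + 71\right) + 68273} = \frac{1}{\left(1105 + 71\right) + 68273} = \frac{1}{1176 + 68273} = \frac{1}{69449}$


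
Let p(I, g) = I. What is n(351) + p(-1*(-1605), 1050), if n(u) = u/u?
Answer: 1606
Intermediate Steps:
n(u) = 1
n(351) + p(-1*(-1605), 1050) = 1 - 1*(-1605) = 1 + 1605 = 1606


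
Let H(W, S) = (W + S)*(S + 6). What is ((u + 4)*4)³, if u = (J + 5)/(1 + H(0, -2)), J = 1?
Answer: 681472/343 ≈ 1986.8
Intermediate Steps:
H(W, S) = (6 + S)*(S + W) (H(W, S) = (S + W)*(6 + S) = (6 + S)*(S + W))
u = -6/7 (u = (1 + 5)/(1 + ((-2)² + 6*(-2) + 6*0 - 2*0)) = 6/(1 + (4 - 12 + 0 + 0)) = 6/(1 - 8) = 6/(-7) = 6*(-⅐) = -6/7 ≈ -0.85714)
((u + 4)*4)³ = ((-6/7 + 4)*4)³ = ((22/7)*4)³ = (88/7)³ = 681472/343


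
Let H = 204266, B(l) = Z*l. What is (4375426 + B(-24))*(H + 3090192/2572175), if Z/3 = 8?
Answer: 91943770563917548/102887 ≈ 8.9364e+11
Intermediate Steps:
Z = 24 (Z = 3*8 = 24)
B(l) = 24*l
(4375426 + B(-24))*(H + 3090192/2572175) = (4375426 + 24*(-24))*(204266 + 3090192/2572175) = (4375426 - 576)*(204266 + 3090192*(1/2572175)) = 4374850*(204266 + 3090192/2572175) = 4374850*(525410988742/2572175) = 91943770563917548/102887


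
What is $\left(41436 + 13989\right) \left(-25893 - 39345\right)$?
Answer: $-3615816150$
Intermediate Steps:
$\left(41436 + 13989\right) \left(-25893 - 39345\right) = 55425 \left(-65238\right) = -3615816150$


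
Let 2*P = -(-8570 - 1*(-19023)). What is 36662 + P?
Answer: 62871/2 ≈ 31436.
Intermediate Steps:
P = -10453/2 (P = (-(-8570 - 1*(-19023)))/2 = (-(-8570 + 19023))/2 = (-1*10453)/2 = (½)*(-10453) = -10453/2 ≈ -5226.5)
36662 + P = 36662 - 10453/2 = 62871/2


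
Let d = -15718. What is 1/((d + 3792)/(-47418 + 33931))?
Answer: 13487/11926 ≈ 1.1309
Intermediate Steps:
1/((d + 3792)/(-47418 + 33931)) = 1/((-15718 + 3792)/(-47418 + 33931)) = 1/(-11926/(-13487)) = 1/(-11926*(-1/13487)) = 1/(11926/13487) = 13487/11926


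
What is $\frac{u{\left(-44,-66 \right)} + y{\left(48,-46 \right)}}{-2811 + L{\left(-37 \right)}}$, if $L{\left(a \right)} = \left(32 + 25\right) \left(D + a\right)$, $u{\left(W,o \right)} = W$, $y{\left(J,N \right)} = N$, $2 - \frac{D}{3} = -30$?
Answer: $- \frac{15}{92} \approx -0.16304$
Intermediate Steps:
$D = 96$ ($D = 6 - -90 = 6 + 90 = 96$)
$L{\left(a \right)} = 5472 + 57 a$ ($L{\left(a \right)} = \left(32 + 25\right) \left(96 + a\right) = 57 \left(96 + a\right) = 5472 + 57 a$)
$\frac{u{\left(-44,-66 \right)} + y{\left(48,-46 \right)}}{-2811 + L{\left(-37 \right)}} = \frac{-44 - 46}{-2811 + \left(5472 + 57 \left(-37\right)\right)} = - \frac{90}{-2811 + \left(5472 - 2109\right)} = - \frac{90}{-2811 + 3363} = - \frac{90}{552} = \left(-90\right) \frac{1}{552} = - \frac{15}{92}$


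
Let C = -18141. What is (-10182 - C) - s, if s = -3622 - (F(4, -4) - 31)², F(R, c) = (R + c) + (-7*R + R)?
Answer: 14606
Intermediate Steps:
F(R, c) = c - 5*R (F(R, c) = (R + c) - 6*R = c - 5*R)
s = -6647 (s = -3622 - ((-4 - 5*4) - 31)² = -3622 - ((-4 - 20) - 31)² = -3622 - (-24 - 31)² = -3622 - 1*(-55)² = -3622 - 1*3025 = -3622 - 3025 = -6647)
(-10182 - C) - s = (-10182 - 1*(-18141)) - 1*(-6647) = (-10182 + 18141) + 6647 = 7959 + 6647 = 14606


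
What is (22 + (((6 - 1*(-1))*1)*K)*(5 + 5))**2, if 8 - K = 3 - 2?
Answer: 262144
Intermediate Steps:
K = 7 (K = 8 - (3 - 2) = 8 - 1*1 = 8 - 1 = 7)
(22 + (((6 - 1*(-1))*1)*K)*(5 + 5))**2 = (22 + (((6 - 1*(-1))*1)*7)*(5 + 5))**2 = (22 + (((6 + 1)*1)*7)*10)**2 = (22 + ((7*1)*7)*10)**2 = (22 + (7*7)*10)**2 = (22 + 49*10)**2 = (22 + 490)**2 = 512**2 = 262144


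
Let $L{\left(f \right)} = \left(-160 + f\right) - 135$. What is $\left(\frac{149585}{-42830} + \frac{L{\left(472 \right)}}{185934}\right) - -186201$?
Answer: $\frac{24713229462679}{132725887} \approx 1.862 \cdot 10^{5}$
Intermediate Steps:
$L{\left(f \right)} = -295 + f$
$\left(\frac{149585}{-42830} + \frac{L{\left(472 \right)}}{185934}\right) - -186201 = \left(\frac{149585}{-42830} + \frac{-295 + 472}{185934}\right) - -186201 = \left(149585 \left(- \frac{1}{42830}\right) + 177 \cdot \frac{1}{185934}\right) + 186201 = \left(- \frac{29917}{8566} + \frac{59}{61978}\right) + 186201 = - \frac{463422608}{132725887} + 186201 = \frac{24713229462679}{132725887}$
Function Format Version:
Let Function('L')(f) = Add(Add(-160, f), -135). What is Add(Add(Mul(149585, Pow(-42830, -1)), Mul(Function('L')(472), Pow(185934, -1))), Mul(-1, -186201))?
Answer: Rational(24713229462679, 132725887) ≈ 1.8620e+5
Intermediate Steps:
Function('L')(f) = Add(-295, f)
Add(Add(Mul(149585, Pow(-42830, -1)), Mul(Function('L')(472), Pow(185934, -1))), Mul(-1, -186201)) = Add(Add(Mul(149585, Pow(-42830, -1)), Mul(Add(-295, 472), Pow(185934, -1))), Mul(-1, -186201)) = Add(Add(Mul(149585, Rational(-1, 42830)), Mul(177, Rational(1, 185934))), 186201) = Add(Add(Rational(-29917, 8566), Rational(59, 61978)), 186201) = Add(Rational(-463422608, 132725887), 186201) = Rational(24713229462679, 132725887)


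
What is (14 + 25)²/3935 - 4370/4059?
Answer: -11022211/15972165 ≈ -0.69009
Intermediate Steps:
(14 + 25)²/3935 - 4370/4059 = 39²*(1/3935) - 4370*1/4059 = 1521*(1/3935) - 4370/4059 = 1521/3935 - 4370/4059 = -11022211/15972165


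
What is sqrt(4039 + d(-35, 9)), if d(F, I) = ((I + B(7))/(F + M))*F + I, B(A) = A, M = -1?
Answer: 2*sqrt(9143)/3 ≈ 63.746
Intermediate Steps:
d(F, I) = I + F*(7 + I)/(-1 + F) (d(F, I) = ((I + 7)/(F - 1))*F + I = ((7 + I)/(-1 + F))*F + I = F*(7 + I)/(-1 + F) + I = I + F*(7 + I)/(-1 + F))
sqrt(4039 + d(-35, 9)) = sqrt(4039 + (-1*9 + 7*(-35) + 2*(-35)*9)/(-1 - 35)) = sqrt(4039 + (-9 - 245 - 630)/(-36)) = sqrt(4039 - 1/36*(-884)) = sqrt(4039 + 221/9) = sqrt(36572/9) = 2*sqrt(9143)/3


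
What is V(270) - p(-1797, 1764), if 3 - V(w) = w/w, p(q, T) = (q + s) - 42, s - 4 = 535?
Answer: 1302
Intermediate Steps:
s = 539 (s = 4 + 535 = 539)
p(q, T) = 497 + q (p(q, T) = (q + 539) - 42 = (539 + q) - 42 = 497 + q)
V(w) = 2 (V(w) = 3 - w/w = 3 - 1*1 = 3 - 1 = 2)
V(270) - p(-1797, 1764) = 2 - (497 - 1797) = 2 - 1*(-1300) = 2 + 1300 = 1302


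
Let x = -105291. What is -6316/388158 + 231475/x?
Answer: -15085648501/6811590663 ≈ -2.2147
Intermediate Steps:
-6316/388158 + 231475/x = -6316/388158 + 231475/(-105291) = -6316*1/388158 + 231475*(-1/105291) = -3158/194079 - 231475/105291 = -15085648501/6811590663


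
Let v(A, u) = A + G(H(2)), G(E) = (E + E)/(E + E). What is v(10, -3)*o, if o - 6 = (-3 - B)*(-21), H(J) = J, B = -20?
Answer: -3861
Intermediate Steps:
G(E) = 1 (G(E) = (2*E)/((2*E)) = (2*E)*(1/(2*E)) = 1)
o = -351 (o = 6 + (-3 - 1*(-20))*(-21) = 6 + (-3 + 20)*(-21) = 6 + 17*(-21) = 6 - 357 = -351)
v(A, u) = 1 + A (v(A, u) = A + 1 = 1 + A)
v(10, -3)*o = (1 + 10)*(-351) = 11*(-351) = -3861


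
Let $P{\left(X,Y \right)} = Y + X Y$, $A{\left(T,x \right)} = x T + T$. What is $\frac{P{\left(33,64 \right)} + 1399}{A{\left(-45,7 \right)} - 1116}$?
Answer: $- \frac{3575}{1476} \approx -2.4221$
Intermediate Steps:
$A{\left(T,x \right)} = T + T x$ ($A{\left(T,x \right)} = T x + T = T + T x$)
$\frac{P{\left(33,64 \right)} + 1399}{A{\left(-45,7 \right)} - 1116} = \frac{64 \left(1 + 33\right) + 1399}{- 45 \left(1 + 7\right) - 1116} = \frac{64 \cdot 34 + 1399}{\left(-45\right) 8 - 1116} = \frac{2176 + 1399}{-360 - 1116} = \frac{3575}{-1476} = 3575 \left(- \frac{1}{1476}\right) = - \frac{3575}{1476}$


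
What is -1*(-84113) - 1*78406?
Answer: 5707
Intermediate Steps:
-1*(-84113) - 1*78406 = 84113 - 78406 = 5707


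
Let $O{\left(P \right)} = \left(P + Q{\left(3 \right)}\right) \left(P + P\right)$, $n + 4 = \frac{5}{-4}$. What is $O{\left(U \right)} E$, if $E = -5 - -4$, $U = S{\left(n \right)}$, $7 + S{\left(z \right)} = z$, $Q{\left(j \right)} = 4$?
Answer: $- \frac{1617}{8} \approx -202.13$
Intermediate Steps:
$n = - \frac{21}{4}$ ($n = -4 + \frac{5}{-4} = -4 + 5 \left(- \frac{1}{4}\right) = -4 - \frac{5}{4} = - \frac{21}{4} \approx -5.25$)
$S{\left(z \right)} = -7 + z$
$U = - \frac{49}{4}$ ($U = -7 - \frac{21}{4} = - \frac{49}{4} \approx -12.25$)
$O{\left(P \right)} = 2 P \left(4 + P\right)$ ($O{\left(P \right)} = \left(P + 4\right) \left(P + P\right) = \left(4 + P\right) 2 P = 2 P \left(4 + P\right)$)
$E = -1$ ($E = -5 + 4 = -1$)
$O{\left(U \right)} E = 2 \left(- \frac{49}{4}\right) \left(4 - \frac{49}{4}\right) \left(-1\right) = 2 \left(- \frac{49}{4}\right) \left(- \frac{33}{4}\right) \left(-1\right) = \frac{1617}{8} \left(-1\right) = - \frac{1617}{8}$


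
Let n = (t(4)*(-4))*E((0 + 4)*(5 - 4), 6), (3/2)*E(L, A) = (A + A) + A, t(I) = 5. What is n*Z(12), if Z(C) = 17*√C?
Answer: -8160*√3 ≈ -14134.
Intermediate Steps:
E(L, A) = 2*A (E(L, A) = 2*((A + A) + A)/3 = 2*(2*A + A)/3 = 2*(3*A)/3 = 2*A)
n = -240 (n = (5*(-4))*(2*6) = -20*12 = -240)
n*Z(12) = -4080*√12 = -4080*2*√3 = -8160*√3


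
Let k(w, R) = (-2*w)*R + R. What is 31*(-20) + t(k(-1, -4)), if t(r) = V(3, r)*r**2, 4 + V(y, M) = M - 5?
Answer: -3644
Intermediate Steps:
V(y, M) = -9 + M (V(y, M) = -4 + (M - 5) = -4 + (-5 + M) = -9 + M)
k(w, R) = R - 2*R*w (k(w, R) = -2*R*w + R = R - 2*R*w)
t(r) = r**2*(-9 + r) (t(r) = (-9 + r)*r**2 = r**2*(-9 + r))
31*(-20) + t(k(-1, -4)) = 31*(-20) + (-4*(1 - 2*(-1)))**2*(-9 - 4*(1 - 2*(-1))) = -620 + (-4*(1 + 2))**2*(-9 - 4*(1 + 2)) = -620 + (-4*3)**2*(-9 - 4*3) = -620 + (-12)**2*(-9 - 12) = -620 + 144*(-21) = -620 - 3024 = -3644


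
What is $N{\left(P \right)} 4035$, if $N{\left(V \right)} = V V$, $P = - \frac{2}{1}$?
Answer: $16140$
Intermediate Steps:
$P = -2$ ($P = \left(-2\right) 1 = -2$)
$N{\left(V \right)} = V^{2}$
$N{\left(P \right)} 4035 = \left(-2\right)^{2} \cdot 4035 = 4 \cdot 4035 = 16140$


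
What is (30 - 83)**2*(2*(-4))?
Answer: -22472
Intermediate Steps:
(30 - 83)**2*(2*(-4)) = (-53)**2*(-8) = 2809*(-8) = -22472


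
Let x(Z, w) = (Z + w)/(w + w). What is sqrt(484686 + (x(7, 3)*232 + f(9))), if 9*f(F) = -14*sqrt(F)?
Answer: 2*sqrt(121267) ≈ 696.47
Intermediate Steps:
x(Z, w) = (Z + w)/(2*w) (x(Z, w) = (Z + w)/((2*w)) = (Z + w)*(1/(2*w)) = (Z + w)/(2*w))
f(F) = -14*sqrt(F)/9 (f(F) = (-14*sqrt(F))/9 = -14*sqrt(F)/9)
sqrt(484686 + (x(7, 3)*232 + f(9))) = sqrt(484686 + (((1/2)*(7 + 3)/3)*232 - 14*sqrt(9)/9)) = sqrt(484686 + (((1/2)*(1/3)*10)*232 - 14/9*3)) = sqrt(484686 + ((5/3)*232 - 14/3)) = sqrt(484686 + (1160/3 - 14/3)) = sqrt(484686 + 382) = sqrt(485068) = 2*sqrt(121267)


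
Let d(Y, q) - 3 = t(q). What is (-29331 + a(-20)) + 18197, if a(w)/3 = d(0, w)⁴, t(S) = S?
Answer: 239429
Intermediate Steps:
d(Y, q) = 3 + q
a(w) = 3*(3 + w)⁴
(-29331 + a(-20)) + 18197 = (-29331 + 3*(3 - 20)⁴) + 18197 = (-29331 + 3*(-17)⁴) + 18197 = (-29331 + 3*83521) + 18197 = (-29331 + 250563) + 18197 = 221232 + 18197 = 239429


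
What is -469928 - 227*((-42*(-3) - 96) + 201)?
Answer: -522365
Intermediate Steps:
-469928 - 227*((-42*(-3) - 96) + 201) = -469928 - 227*((126 - 96) + 201) = -469928 - 227*(30 + 201) = -469928 - 227*231 = -469928 - 1*52437 = -469928 - 52437 = -522365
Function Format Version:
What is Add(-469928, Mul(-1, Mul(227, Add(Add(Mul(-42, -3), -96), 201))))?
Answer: -522365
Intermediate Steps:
Add(-469928, Mul(-1, Mul(227, Add(Add(Mul(-42, -3), -96), 201)))) = Add(-469928, Mul(-1, Mul(227, Add(Add(126, -96), 201)))) = Add(-469928, Mul(-1, Mul(227, Add(30, 201)))) = Add(-469928, Mul(-1, Mul(227, 231))) = Add(-469928, Mul(-1, 52437)) = Add(-469928, -52437) = -522365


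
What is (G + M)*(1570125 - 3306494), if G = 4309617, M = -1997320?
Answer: -4015000829593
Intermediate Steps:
(G + M)*(1570125 - 3306494) = (4309617 - 1997320)*(1570125 - 3306494) = 2312297*(-1736369) = -4015000829593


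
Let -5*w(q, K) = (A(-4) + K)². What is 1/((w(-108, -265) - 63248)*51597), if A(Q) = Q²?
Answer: -5/19516100877 ≈ -2.5620e-10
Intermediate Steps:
w(q, K) = -(16 + K)²/5 (w(q, K) = -((-4)² + K)²/5 = -(16 + K)²/5)
1/((w(-108, -265) - 63248)*51597) = 1/(-(16 - 265)²/5 - 63248*51597) = (1/51597)/(-⅕*(-249)² - 63248) = (1/51597)/(-⅕*62001 - 63248) = (1/51597)/(-62001/5 - 63248) = (1/51597)/(-378241/5) = -5/378241*1/51597 = -5/19516100877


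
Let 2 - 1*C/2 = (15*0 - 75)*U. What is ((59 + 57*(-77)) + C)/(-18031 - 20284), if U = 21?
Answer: 1176/38315 ≈ 0.030693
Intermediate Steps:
C = 3154 (C = 4 - 2*(15*0 - 75)*21 = 4 - 2*(0 - 75)*21 = 4 - (-150)*21 = 4 - 2*(-1575) = 4 + 3150 = 3154)
((59 + 57*(-77)) + C)/(-18031 - 20284) = ((59 + 57*(-77)) + 3154)/(-18031 - 20284) = ((59 - 4389) + 3154)/(-38315) = (-4330 + 3154)*(-1/38315) = -1176*(-1/38315) = 1176/38315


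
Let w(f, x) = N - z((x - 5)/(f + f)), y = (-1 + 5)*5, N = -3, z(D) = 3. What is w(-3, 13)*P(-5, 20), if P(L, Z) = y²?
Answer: -2400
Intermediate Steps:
y = 20 (y = 4*5 = 20)
P(L, Z) = 400 (P(L, Z) = 20² = 400)
w(f, x) = -6 (w(f, x) = -3 - 1*3 = -3 - 3 = -6)
w(-3, 13)*P(-5, 20) = -6*400 = -2400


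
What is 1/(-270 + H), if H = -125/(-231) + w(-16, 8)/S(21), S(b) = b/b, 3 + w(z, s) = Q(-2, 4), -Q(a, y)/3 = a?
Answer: -231/61552 ≈ -0.0037529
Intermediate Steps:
Q(a, y) = -3*a
w(z, s) = 3 (w(z, s) = -3 - 3*(-2) = -3 + 6 = 3)
S(b) = 1
H = 818/231 (H = -125/(-231) + 3/1 = -125*(-1/231) + 3*1 = 125/231 + 3 = 818/231 ≈ 3.5411)
1/(-270 + H) = 1/(-270 + 818/231) = 1/(-61552/231) = -231/61552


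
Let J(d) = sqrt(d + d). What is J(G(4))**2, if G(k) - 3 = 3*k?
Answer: 30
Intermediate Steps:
G(k) = 3 + 3*k
J(d) = sqrt(2)*sqrt(d) (J(d) = sqrt(2*d) = sqrt(2)*sqrt(d))
J(G(4))**2 = (sqrt(2)*sqrt(3 + 3*4))**2 = (sqrt(2)*sqrt(3 + 12))**2 = (sqrt(2)*sqrt(15))**2 = (sqrt(30))**2 = 30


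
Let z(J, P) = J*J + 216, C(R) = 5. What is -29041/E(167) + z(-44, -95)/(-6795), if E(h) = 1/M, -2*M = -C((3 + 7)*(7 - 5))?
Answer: -986672279/13590 ≈ -72603.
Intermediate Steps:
z(J, P) = 216 + J**2 (z(J, P) = J**2 + 216 = 216 + J**2)
M = 5/2 (M = -(-1)*5/2 = -1/2*(-5) = 5/2 ≈ 2.5000)
E(h) = 2/5 (E(h) = 1/(5/2) = 2/5)
-29041/E(167) + z(-44, -95)/(-6795) = -29041/2/5 + (216 + (-44)**2)/(-6795) = -29041*5/2 + (216 + 1936)*(-1/6795) = -145205/2 + 2152*(-1/6795) = -145205/2 - 2152/6795 = -986672279/13590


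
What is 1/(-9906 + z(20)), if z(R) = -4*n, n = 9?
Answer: -1/9942 ≈ -0.00010058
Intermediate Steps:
z(R) = -36 (z(R) = -4*9 = -36)
1/(-9906 + z(20)) = 1/(-9906 - 36) = 1/(-9942) = -1/9942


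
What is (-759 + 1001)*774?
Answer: 187308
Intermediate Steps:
(-759 + 1001)*774 = 242*774 = 187308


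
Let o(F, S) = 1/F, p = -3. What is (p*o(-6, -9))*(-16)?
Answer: -8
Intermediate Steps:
(p*o(-6, -9))*(-16) = -3/(-6)*(-16) = -3*(-⅙)*(-16) = (½)*(-16) = -8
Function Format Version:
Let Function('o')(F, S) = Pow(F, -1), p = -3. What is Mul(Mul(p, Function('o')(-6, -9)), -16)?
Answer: -8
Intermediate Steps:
Mul(Mul(p, Function('o')(-6, -9)), -16) = Mul(Mul(-3, Pow(-6, -1)), -16) = Mul(Mul(-3, Rational(-1, 6)), -16) = Mul(Rational(1, 2), -16) = -8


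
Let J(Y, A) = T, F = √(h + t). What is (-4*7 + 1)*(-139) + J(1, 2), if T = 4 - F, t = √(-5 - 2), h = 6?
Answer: 3757 - √(6 + I*√7) ≈ 3754.5 - 0.52794*I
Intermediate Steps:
t = I*√7 (t = √(-7) = I*√7 ≈ 2.6458*I)
F = √(6 + I*√7) ≈ 2.5057 + 0.52794*I
T = 4 - √(6 + I*√7) ≈ 1.4943 - 0.52794*I
J(Y, A) = 4 - √(6 + I*√7)
(-4*7 + 1)*(-139) + J(1, 2) = (-4*7 + 1)*(-139) + (4 - √(6 + I*√7)) = (-28 + 1)*(-139) + (4 - √(6 + I*√7)) = -27*(-139) + (4 - √(6 + I*√7)) = 3753 + (4 - √(6 + I*√7)) = 3757 - √(6 + I*√7)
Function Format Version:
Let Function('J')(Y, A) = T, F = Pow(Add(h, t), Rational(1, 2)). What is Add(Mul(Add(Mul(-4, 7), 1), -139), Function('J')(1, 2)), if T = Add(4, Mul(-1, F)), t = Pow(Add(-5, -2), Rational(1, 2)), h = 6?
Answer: Add(3757, Mul(-1, Pow(Add(6, Mul(I, Pow(7, Rational(1, 2)))), Rational(1, 2)))) ≈ Add(3754.5, Mul(-0.52794, I))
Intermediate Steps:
t = Mul(I, Pow(7, Rational(1, 2))) (t = Pow(-7, Rational(1, 2)) = Mul(I, Pow(7, Rational(1, 2))) ≈ Mul(2.6458, I))
F = Pow(Add(6, Mul(I, Pow(7, Rational(1, 2)))), Rational(1, 2)) ≈ Add(2.5057, Mul(0.52794, I))
T = Add(4, Mul(-1, Pow(Add(6, Mul(I, Pow(7, Rational(1, 2)))), Rational(1, 2)))) ≈ Add(1.4943, Mul(-0.52794, I))
Function('J')(Y, A) = Add(4, Mul(-1, Pow(Add(6, Mul(I, Pow(7, Rational(1, 2)))), Rational(1, 2))))
Add(Mul(Add(Mul(-4, 7), 1), -139), Function('J')(1, 2)) = Add(Mul(Add(Mul(-4, 7), 1), -139), Add(4, Mul(-1, Pow(Add(6, Mul(I, Pow(7, Rational(1, 2)))), Rational(1, 2))))) = Add(Mul(Add(-28, 1), -139), Add(4, Mul(-1, Pow(Add(6, Mul(I, Pow(7, Rational(1, 2)))), Rational(1, 2))))) = Add(Mul(-27, -139), Add(4, Mul(-1, Pow(Add(6, Mul(I, Pow(7, Rational(1, 2)))), Rational(1, 2))))) = Add(3753, Add(4, Mul(-1, Pow(Add(6, Mul(I, Pow(7, Rational(1, 2)))), Rational(1, 2))))) = Add(3757, Mul(-1, Pow(Add(6, Mul(I, Pow(7, Rational(1, 2)))), Rational(1, 2))))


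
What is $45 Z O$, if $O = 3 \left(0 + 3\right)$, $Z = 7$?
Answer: $2835$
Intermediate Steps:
$O = 9$ ($O = 3 \cdot 3 = 9$)
$45 Z O = 45 \cdot 7 \cdot 9 = 315 \cdot 9 = 2835$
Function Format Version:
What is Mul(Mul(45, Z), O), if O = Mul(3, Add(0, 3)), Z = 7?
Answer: 2835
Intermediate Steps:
O = 9 (O = Mul(3, 3) = 9)
Mul(Mul(45, Z), O) = Mul(Mul(45, 7), 9) = Mul(315, 9) = 2835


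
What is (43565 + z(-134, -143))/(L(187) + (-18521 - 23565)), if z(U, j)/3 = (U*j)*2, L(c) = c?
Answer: -158537/41899 ≈ -3.7838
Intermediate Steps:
z(U, j) = 6*U*j (z(U, j) = 3*((U*j)*2) = 3*(2*U*j) = 6*U*j)
(43565 + z(-134, -143))/(L(187) + (-18521 - 23565)) = (43565 + 6*(-134)*(-143))/(187 + (-18521 - 23565)) = (43565 + 114972)/(187 - 42086) = 158537/(-41899) = 158537*(-1/41899) = -158537/41899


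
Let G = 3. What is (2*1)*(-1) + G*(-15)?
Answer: -47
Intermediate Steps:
(2*1)*(-1) + G*(-15) = (2*1)*(-1) + 3*(-15) = 2*(-1) - 45 = -2 - 45 = -47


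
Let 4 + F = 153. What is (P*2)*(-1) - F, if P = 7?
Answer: -163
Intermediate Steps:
F = 149 (F = -4 + 153 = 149)
(P*2)*(-1) - F = (7*2)*(-1) - 1*149 = 14*(-1) - 149 = -14 - 149 = -163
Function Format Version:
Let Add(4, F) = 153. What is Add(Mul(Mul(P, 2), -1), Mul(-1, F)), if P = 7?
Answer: -163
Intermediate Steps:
F = 149 (F = Add(-4, 153) = 149)
Add(Mul(Mul(P, 2), -1), Mul(-1, F)) = Add(Mul(Mul(7, 2), -1), Mul(-1, 149)) = Add(Mul(14, -1), -149) = Add(-14, -149) = -163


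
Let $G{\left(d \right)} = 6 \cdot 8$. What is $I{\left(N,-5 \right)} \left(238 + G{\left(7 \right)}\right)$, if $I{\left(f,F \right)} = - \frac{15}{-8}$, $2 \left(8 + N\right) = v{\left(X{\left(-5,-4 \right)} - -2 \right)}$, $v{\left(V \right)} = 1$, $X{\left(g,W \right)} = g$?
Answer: $\frac{2145}{4} \approx 536.25$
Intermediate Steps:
$N = - \frac{15}{2}$ ($N = -8 + \frac{1}{2} \cdot 1 = -8 + \frac{1}{2} = - \frac{15}{2} \approx -7.5$)
$I{\left(f,F \right)} = \frac{15}{8}$ ($I{\left(f,F \right)} = \left(-15\right) \left(- \frac{1}{8}\right) = \frac{15}{8}$)
$G{\left(d \right)} = 48$
$I{\left(N,-5 \right)} \left(238 + G{\left(7 \right)}\right) = \frac{15 \left(238 + 48\right)}{8} = \frac{15}{8} \cdot 286 = \frac{2145}{4}$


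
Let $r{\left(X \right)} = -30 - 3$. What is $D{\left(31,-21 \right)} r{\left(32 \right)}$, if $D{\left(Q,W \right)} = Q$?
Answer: $-1023$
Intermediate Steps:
$r{\left(X \right)} = -33$
$D{\left(31,-21 \right)} r{\left(32 \right)} = 31 \left(-33\right) = -1023$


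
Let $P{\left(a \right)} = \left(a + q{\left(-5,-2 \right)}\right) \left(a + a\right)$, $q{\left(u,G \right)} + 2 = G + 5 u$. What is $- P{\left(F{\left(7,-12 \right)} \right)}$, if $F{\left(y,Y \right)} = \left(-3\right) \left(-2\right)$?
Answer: $276$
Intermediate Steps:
$q{\left(u,G \right)} = -2 + G + 5 u$ ($q{\left(u,G \right)} = -2 + \left(G + 5 u\right) = -2 + G + 5 u$)
$F{\left(y,Y \right)} = 6$
$P{\left(a \right)} = 2 a \left(-29 + a\right)$ ($P{\left(a \right)} = \left(a - 29\right) \left(a + a\right) = \left(a - 29\right) 2 a = \left(-29 + a\right) 2 a = 2 a \left(-29 + a\right)$)
$- P{\left(F{\left(7,-12 \right)} \right)} = - 2 \cdot 6 \left(-29 + 6\right) = - 2 \cdot 6 \left(-23\right) = \left(-1\right) \left(-276\right) = 276$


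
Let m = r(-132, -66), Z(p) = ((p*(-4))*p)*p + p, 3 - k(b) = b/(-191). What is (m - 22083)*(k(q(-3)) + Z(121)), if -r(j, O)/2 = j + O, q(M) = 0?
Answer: 153676684440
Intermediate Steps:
r(j, O) = -2*O - 2*j (r(j, O) = -2*(j + O) = -2*(O + j) = -2*O - 2*j)
k(b) = 3 + b/191 (k(b) = 3 - b/(-191) = 3 - b*(-1)/191 = 3 - (-1)*b/191 = 3 + b/191)
Z(p) = p - 4*p**3 (Z(p) = ((-4*p)*p)*p + p = (-4*p**2)*p + p = -4*p**3 + p = p - 4*p**3)
m = 396 (m = -2*(-66) - 2*(-132) = 132 + 264 = 396)
(m - 22083)*(k(q(-3)) + Z(121)) = (396 - 22083)*((3 + (1/191)*0) + (121 - 4*121**3)) = -21687*((3 + 0) + (121 - 4*1771561)) = -21687*(3 + (121 - 7086244)) = -21687*(3 - 7086123) = -21687*(-7086120) = 153676684440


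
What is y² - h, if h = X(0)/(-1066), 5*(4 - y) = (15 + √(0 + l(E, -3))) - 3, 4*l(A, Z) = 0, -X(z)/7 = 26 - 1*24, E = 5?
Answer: 33937/13325 ≈ 2.5469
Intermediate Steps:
X(z) = -14 (X(z) = -7*(26 - 1*24) = -7*(26 - 24) = -7*2 = -14)
l(A, Z) = 0 (l(A, Z) = (¼)*0 = 0)
y = 8/5 (y = 4 - ((15 + √(0 + 0)) - 3)/5 = 4 - ((15 + √0) - 3)/5 = 4 - ((15 + 0) - 3)/5 = 4 - (15 - 3)/5 = 4 - ⅕*12 = 4 - 12/5 = 8/5 ≈ 1.6000)
h = 7/533 (h = -14/(-1066) = -14*(-1/1066) = 7/533 ≈ 0.013133)
y² - h = (8/5)² - 1*7/533 = 64/25 - 7/533 = 33937/13325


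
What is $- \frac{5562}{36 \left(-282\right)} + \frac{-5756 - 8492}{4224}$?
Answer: $- \frac{70111}{24816} \approx -2.8252$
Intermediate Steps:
$- \frac{5562}{36 \left(-282\right)} + \frac{-5756 - 8492}{4224} = - \frac{5562}{-10152} - \frac{1781}{528} = \left(-5562\right) \left(- \frac{1}{10152}\right) - \frac{1781}{528} = \frac{103}{188} - \frac{1781}{528} = - \frac{70111}{24816}$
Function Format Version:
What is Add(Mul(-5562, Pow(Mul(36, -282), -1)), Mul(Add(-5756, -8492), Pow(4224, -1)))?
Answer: Rational(-70111, 24816) ≈ -2.8252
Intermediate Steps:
Add(Mul(-5562, Pow(Mul(36, -282), -1)), Mul(Add(-5756, -8492), Pow(4224, -1))) = Add(Mul(-5562, Pow(-10152, -1)), Mul(-14248, Rational(1, 4224))) = Add(Mul(-5562, Rational(-1, 10152)), Rational(-1781, 528)) = Add(Rational(103, 188), Rational(-1781, 528)) = Rational(-70111, 24816)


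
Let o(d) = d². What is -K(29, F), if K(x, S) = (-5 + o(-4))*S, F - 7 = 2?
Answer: -99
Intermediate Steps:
F = 9 (F = 7 + 2 = 9)
K(x, S) = 11*S (K(x, S) = (-5 + (-4)²)*S = (-5 + 16)*S = 11*S)
-K(29, F) = -11*9 = -1*99 = -99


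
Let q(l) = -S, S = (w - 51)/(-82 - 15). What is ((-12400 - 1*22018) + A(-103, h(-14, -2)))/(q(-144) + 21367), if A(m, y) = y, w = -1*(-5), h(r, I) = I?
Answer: -3338740/2072553 ≈ -1.6109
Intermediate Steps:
w = 5
S = 46/97 (S = (5 - 51)/(-82 - 15) = -46/(-97) = -46*(-1/97) = 46/97 ≈ 0.47423)
q(l) = -46/97 (q(l) = -1*46/97 = -46/97)
((-12400 - 1*22018) + A(-103, h(-14, -2)))/(q(-144) + 21367) = ((-12400 - 1*22018) - 2)/(-46/97 + 21367) = ((-12400 - 22018) - 2)/(2072553/97) = (-34418 - 2)*(97/2072553) = -34420*97/2072553 = -3338740/2072553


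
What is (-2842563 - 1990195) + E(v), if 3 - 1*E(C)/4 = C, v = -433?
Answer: -4831014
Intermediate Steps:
E(C) = 12 - 4*C
(-2842563 - 1990195) + E(v) = (-2842563 - 1990195) + (12 - 4*(-433)) = -4832758 + (12 + 1732) = -4832758 + 1744 = -4831014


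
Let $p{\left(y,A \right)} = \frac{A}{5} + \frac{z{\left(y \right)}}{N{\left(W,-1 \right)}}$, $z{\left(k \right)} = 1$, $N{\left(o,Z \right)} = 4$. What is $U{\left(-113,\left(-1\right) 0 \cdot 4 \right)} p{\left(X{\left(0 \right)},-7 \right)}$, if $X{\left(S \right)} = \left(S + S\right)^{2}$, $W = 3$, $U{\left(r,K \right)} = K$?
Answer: $0$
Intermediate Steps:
$X{\left(S \right)} = 4 S^{2}$ ($X{\left(S \right)} = \left(2 S\right)^{2} = 4 S^{2}$)
$p{\left(y,A \right)} = \frac{1}{4} + \frac{A}{5}$ ($p{\left(y,A \right)} = \frac{A}{5} + 1 \cdot \frac{1}{4} = A \frac{1}{5} + 1 \cdot \frac{1}{4} = \frac{A}{5} + \frac{1}{4} = \frac{1}{4} + \frac{A}{5}$)
$U{\left(-113,\left(-1\right) 0 \cdot 4 \right)} p{\left(X{\left(0 \right)},-7 \right)} = \left(-1\right) 0 \cdot 4 \left(\frac{1}{4} + \frac{1}{5} \left(-7\right)\right) = 0 \cdot 4 \left(\frac{1}{4} - \frac{7}{5}\right) = 0 \left(- \frac{23}{20}\right) = 0$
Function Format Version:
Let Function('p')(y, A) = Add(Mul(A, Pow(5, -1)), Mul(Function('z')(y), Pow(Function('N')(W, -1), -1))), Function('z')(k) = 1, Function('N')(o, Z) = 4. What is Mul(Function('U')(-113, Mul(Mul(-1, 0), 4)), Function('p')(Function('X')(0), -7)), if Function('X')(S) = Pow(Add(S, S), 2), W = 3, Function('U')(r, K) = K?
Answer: 0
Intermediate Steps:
Function('X')(S) = Mul(4, Pow(S, 2)) (Function('X')(S) = Pow(Mul(2, S), 2) = Mul(4, Pow(S, 2)))
Function('p')(y, A) = Add(Rational(1, 4), Mul(Rational(1, 5), A)) (Function('p')(y, A) = Add(Mul(A, Pow(5, -1)), Mul(1, Pow(4, -1))) = Add(Mul(A, Rational(1, 5)), Mul(1, Rational(1, 4))) = Add(Mul(Rational(1, 5), A), Rational(1, 4)) = Add(Rational(1, 4), Mul(Rational(1, 5), A)))
Mul(Function('U')(-113, Mul(Mul(-1, 0), 4)), Function('p')(Function('X')(0), -7)) = Mul(Mul(Mul(-1, 0), 4), Add(Rational(1, 4), Mul(Rational(1, 5), -7))) = Mul(Mul(0, 4), Add(Rational(1, 4), Rational(-7, 5))) = Mul(0, Rational(-23, 20)) = 0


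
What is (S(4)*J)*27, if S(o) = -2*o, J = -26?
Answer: 5616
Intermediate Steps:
(S(4)*J)*27 = (-2*4*(-26))*27 = -8*(-26)*27 = 208*27 = 5616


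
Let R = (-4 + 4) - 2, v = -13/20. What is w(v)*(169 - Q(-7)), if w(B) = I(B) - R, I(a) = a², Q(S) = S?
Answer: 10659/25 ≈ 426.36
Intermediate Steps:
v = -13/20 (v = -13*1/20 = -13/20 ≈ -0.65000)
R = -2 (R = 0 - 2 = -2)
w(B) = 2 + B² (w(B) = B² - 1*(-2) = B² + 2 = 2 + B²)
w(v)*(169 - Q(-7)) = (2 + (-13/20)²)*(169 - 1*(-7)) = (2 + 169/400)*(169 + 7) = (969/400)*176 = 10659/25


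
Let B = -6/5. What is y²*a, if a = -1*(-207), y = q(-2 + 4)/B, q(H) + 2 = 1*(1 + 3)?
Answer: 575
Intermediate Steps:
q(H) = 2 (q(H) = -2 + 1*(1 + 3) = -2 + 1*4 = -2 + 4 = 2)
B = -6/5 (B = -6*⅕ = -6/5 ≈ -1.2000)
y = -5/3 (y = 2/(-6/5) = 2*(-⅚) = -5/3 ≈ -1.6667)
a = 207
y²*a = (-5/3)²*207 = (25/9)*207 = 575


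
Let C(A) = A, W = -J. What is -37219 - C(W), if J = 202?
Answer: -37017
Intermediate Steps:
W = -202 (W = -1*202 = -202)
-37219 - C(W) = -37219 - 1*(-202) = -37219 + 202 = -37017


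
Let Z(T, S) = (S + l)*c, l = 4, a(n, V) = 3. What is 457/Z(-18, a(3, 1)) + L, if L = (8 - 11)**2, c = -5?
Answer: -142/35 ≈ -4.0571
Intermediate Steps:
L = 9 (L = (-3)**2 = 9)
Z(T, S) = -20 - 5*S (Z(T, S) = (S + 4)*(-5) = (4 + S)*(-5) = -20 - 5*S)
457/Z(-18, a(3, 1)) + L = 457/(-20 - 5*3) + 9 = 457/(-20 - 15) + 9 = 457/(-35) + 9 = 457*(-1/35) + 9 = -457/35 + 9 = -142/35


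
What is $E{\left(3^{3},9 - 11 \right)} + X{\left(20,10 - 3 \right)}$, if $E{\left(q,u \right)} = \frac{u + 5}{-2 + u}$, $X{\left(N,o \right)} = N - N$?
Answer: $- \frac{3}{4} \approx -0.75$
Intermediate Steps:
$X{\left(N,o \right)} = 0$
$E{\left(q,u \right)} = \frac{5 + u}{-2 + u}$
$E{\left(3^{3},9 - 11 \right)} + X{\left(20,10 - 3 \right)} = \frac{5 + \left(9 - 11\right)}{-2 + \left(9 - 11\right)} + 0 = \frac{5 - 2}{-2 - 2} + 0 = \frac{1}{-4} \cdot 3 + 0 = \left(- \frac{1}{4}\right) 3 + 0 = - \frac{3}{4} + 0 = - \frac{3}{4}$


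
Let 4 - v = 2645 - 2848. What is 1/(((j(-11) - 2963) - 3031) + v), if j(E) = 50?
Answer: -1/5737 ≈ -0.00017431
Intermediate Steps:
v = 207 (v = 4 - (2645 - 2848) = 4 - 1*(-203) = 4 + 203 = 207)
1/(((j(-11) - 2963) - 3031) + v) = 1/(((50 - 2963) - 3031) + 207) = 1/((-2913 - 3031) + 207) = 1/(-5944 + 207) = 1/(-5737) = -1/5737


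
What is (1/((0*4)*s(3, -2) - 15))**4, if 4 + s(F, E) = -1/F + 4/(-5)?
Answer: 1/50625 ≈ 1.9753e-5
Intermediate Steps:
s(F, E) = -24/5 - 1/F (s(F, E) = -4 + (-1/F + 4/(-5)) = -4 + (-1/F + 4*(-1/5)) = -4 + (-1/F - 4/5) = -4 + (-4/5 - 1/F) = -24/5 - 1/F)
(1/((0*4)*s(3, -2) - 15))**4 = (1/((0*4)*(-24/5 - 1/3) - 15))**4 = (1/(0*(-24/5 - 1*1/3) - 15))**4 = (1/(0*(-24/5 - 1/3) - 15))**4 = (1/(0*(-77/15) - 15))**4 = (1/(0 - 15))**4 = (1/(-15))**4 = (-1/15)**4 = 1/50625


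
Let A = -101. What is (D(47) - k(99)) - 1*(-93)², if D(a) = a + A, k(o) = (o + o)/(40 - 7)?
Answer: -8709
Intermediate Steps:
k(o) = 2*o/33 (k(o) = (2*o)/33 = (2*o)*(1/33) = 2*o/33)
D(a) = -101 + a (D(a) = a - 101 = -101 + a)
(D(47) - k(99)) - 1*(-93)² = ((-101 + 47) - 2*99/33) - 1*(-93)² = (-54 - 1*6) - 1*8649 = (-54 - 6) - 8649 = -60 - 8649 = -8709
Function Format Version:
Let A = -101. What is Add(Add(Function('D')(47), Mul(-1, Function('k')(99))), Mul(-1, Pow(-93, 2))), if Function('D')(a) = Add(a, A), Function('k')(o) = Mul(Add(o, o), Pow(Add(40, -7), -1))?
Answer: -8709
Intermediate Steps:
Function('k')(o) = Mul(Rational(2, 33), o) (Function('k')(o) = Mul(Mul(2, o), Pow(33, -1)) = Mul(Mul(2, o), Rational(1, 33)) = Mul(Rational(2, 33), o))
Function('D')(a) = Add(-101, a) (Function('D')(a) = Add(a, -101) = Add(-101, a))
Add(Add(Function('D')(47), Mul(-1, Function('k')(99))), Mul(-1, Pow(-93, 2))) = Add(Add(Add(-101, 47), Mul(-1, Mul(Rational(2, 33), 99))), Mul(-1, Pow(-93, 2))) = Add(Add(-54, Mul(-1, 6)), Mul(-1, 8649)) = Add(Add(-54, -6), -8649) = Add(-60, -8649) = -8709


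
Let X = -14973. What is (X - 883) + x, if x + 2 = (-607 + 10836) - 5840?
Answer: -11469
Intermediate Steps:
x = 4387 (x = -2 + ((-607 + 10836) - 5840) = -2 + (10229 - 5840) = -2 + 4389 = 4387)
(X - 883) + x = (-14973 - 883) + 4387 = -15856 + 4387 = -11469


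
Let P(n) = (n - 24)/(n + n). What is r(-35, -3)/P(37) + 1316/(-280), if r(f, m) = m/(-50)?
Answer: -2833/650 ≈ -4.3585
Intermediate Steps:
r(f, m) = -m/50 (r(f, m) = m*(-1/50) = -m/50)
P(n) = (-24 + n)/(2*n) (P(n) = (-24 + n)/((2*n)) = (-24 + n)*(1/(2*n)) = (-24 + n)/(2*n))
r(-35, -3)/P(37) + 1316/(-280) = (-1/50*(-3))/(((1/2)*(-24 + 37)/37)) + 1316/(-280) = 3/(50*(((1/2)*(1/37)*13))) + 1316*(-1/280) = 3/(50*(13/74)) - 47/10 = (3/50)*(74/13) - 47/10 = 111/325 - 47/10 = -2833/650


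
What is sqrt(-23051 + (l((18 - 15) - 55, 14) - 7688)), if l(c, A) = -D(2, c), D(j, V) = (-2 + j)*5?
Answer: I*sqrt(30739) ≈ 175.33*I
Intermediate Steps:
D(j, V) = -10 + 5*j
l(c, A) = 0 (l(c, A) = -(-10 + 5*2) = -(-10 + 10) = -1*0 = 0)
sqrt(-23051 + (l((18 - 15) - 55, 14) - 7688)) = sqrt(-23051 + (0 - 7688)) = sqrt(-23051 - 7688) = sqrt(-30739) = I*sqrt(30739)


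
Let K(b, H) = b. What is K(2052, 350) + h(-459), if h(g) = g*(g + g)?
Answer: 423414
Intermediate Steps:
h(g) = 2*g² (h(g) = g*(2*g) = 2*g²)
K(2052, 350) + h(-459) = 2052 + 2*(-459)² = 2052 + 2*210681 = 2052 + 421362 = 423414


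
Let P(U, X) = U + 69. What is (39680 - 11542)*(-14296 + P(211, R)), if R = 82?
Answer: -394382208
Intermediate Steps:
P(U, X) = 69 + U
(39680 - 11542)*(-14296 + P(211, R)) = (39680 - 11542)*(-14296 + (69 + 211)) = 28138*(-14296 + 280) = 28138*(-14016) = -394382208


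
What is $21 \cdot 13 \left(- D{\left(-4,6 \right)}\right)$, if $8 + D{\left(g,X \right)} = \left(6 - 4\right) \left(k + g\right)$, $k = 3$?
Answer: $2730$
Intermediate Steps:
$D{\left(g,X \right)} = -2 + 2 g$ ($D{\left(g,X \right)} = -8 + \left(6 - 4\right) \left(3 + g\right) = -8 + 2 \left(3 + g\right) = -8 + \left(6 + 2 g\right) = -2 + 2 g$)
$21 \cdot 13 \left(- D{\left(-4,6 \right)}\right) = 21 \cdot 13 \left(- (-2 + 2 \left(-4\right))\right) = 273 \left(- (-2 - 8)\right) = 273 \left(\left(-1\right) \left(-10\right)\right) = 273 \cdot 10 = 2730$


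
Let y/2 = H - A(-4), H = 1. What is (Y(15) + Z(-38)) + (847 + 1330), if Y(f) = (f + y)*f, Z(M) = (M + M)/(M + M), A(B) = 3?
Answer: 2343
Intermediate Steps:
y = -4 (y = 2*(1 - 1*3) = 2*(1 - 3) = 2*(-2) = -4)
Z(M) = 1 (Z(M) = (2*M)/((2*M)) = (2*M)*(1/(2*M)) = 1)
Y(f) = f*(-4 + f) (Y(f) = (f - 4)*f = (-4 + f)*f = f*(-4 + f))
(Y(15) + Z(-38)) + (847 + 1330) = (15*(-4 + 15) + 1) + (847 + 1330) = (15*11 + 1) + 2177 = (165 + 1) + 2177 = 166 + 2177 = 2343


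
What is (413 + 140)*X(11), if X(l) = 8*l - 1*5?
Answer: 45899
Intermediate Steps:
X(l) = -5 + 8*l (X(l) = 8*l - 5 = -5 + 8*l)
(413 + 140)*X(11) = (413 + 140)*(-5 + 8*11) = 553*(-5 + 88) = 553*83 = 45899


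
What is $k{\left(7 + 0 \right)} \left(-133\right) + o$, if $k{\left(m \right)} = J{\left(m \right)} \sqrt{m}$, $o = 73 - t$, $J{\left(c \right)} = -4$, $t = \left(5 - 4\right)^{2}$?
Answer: $72 + 532 \sqrt{7} \approx 1479.5$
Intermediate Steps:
$t = 1$ ($t = 1^{2} = 1$)
$o = 72$ ($o = 73 - 1 = 72$)
$k{\left(m \right)} = - 4 \sqrt{m}$
$k{\left(7 + 0 \right)} \left(-133\right) + o = - 4 \sqrt{7 + 0} \left(-133\right) + 72 = - 4 \sqrt{7} \left(-133\right) + 72 = 532 \sqrt{7} + 72 = 72 + 532 \sqrt{7}$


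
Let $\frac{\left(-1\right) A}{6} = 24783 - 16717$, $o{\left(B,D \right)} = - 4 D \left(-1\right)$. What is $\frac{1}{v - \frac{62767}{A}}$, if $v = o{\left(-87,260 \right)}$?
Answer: $\frac{48396}{50394607} \approx 0.00096034$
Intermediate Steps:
$o{\left(B,D \right)} = 4 D$
$A = -48396$ ($A = - 6 \left(24783 - 16717\right) = \left(-6\right) 8066 = -48396$)
$v = 1040$ ($v = 4 \cdot 260 = 1040$)
$\frac{1}{v - \frac{62767}{A}} = \frac{1}{1040 - \frac{62767}{-48396}} = \frac{1}{1040 - - \frac{62767}{48396}} = \frac{1}{1040 + \frac{62767}{48396}} = \frac{1}{\frac{50394607}{48396}} = \frac{48396}{50394607}$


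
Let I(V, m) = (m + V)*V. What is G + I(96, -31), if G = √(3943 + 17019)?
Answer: 6240 + √20962 ≈ 6384.8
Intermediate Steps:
G = √20962 ≈ 144.78
I(V, m) = V*(V + m) (I(V, m) = (V + m)*V = V*(V + m))
G + I(96, -31) = √20962 + 96*(96 - 31) = √20962 + 96*65 = √20962 + 6240 = 6240 + √20962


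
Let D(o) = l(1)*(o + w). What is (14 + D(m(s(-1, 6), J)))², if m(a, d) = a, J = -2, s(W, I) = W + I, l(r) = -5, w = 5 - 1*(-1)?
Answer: 1681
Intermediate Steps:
w = 6 (w = 5 + 1 = 6)
s(W, I) = I + W
D(o) = -30 - 5*o (D(o) = -5*(o + 6) = -5*(6 + o) = -30 - 5*o)
(14 + D(m(s(-1, 6), J)))² = (14 + (-30 - 5*(6 - 1)))² = (14 + (-30 - 5*5))² = (14 + (-30 - 25))² = (14 - 55)² = (-41)² = 1681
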